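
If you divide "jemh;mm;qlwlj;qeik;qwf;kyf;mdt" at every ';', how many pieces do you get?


Input string: 'jemh;mm;qlwlj;qeik;qwf;kyf;mdt'
Delimiter: ';'
Split result: 'jemh', 'mm', 'qlwlj', 'qeik', 'qwf', 'kyf', 'mdt'
Number of parts: 7


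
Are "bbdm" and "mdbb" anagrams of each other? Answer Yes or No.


String 1: 'bbdm' -> sorted: 'bbdm'
String 2: 'mdbb' -> sorted: 'bbdm'
Compare sorted forms: 'bbdm' == 'bbdm'
Anagram: Yes


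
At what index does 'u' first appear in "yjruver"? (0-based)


Input string: 'yjruver'
Target: 'u'
Scanning left to right: s[0]='y', s[1]='j', s[2]='r', s[3]='u'
First match at index: 3


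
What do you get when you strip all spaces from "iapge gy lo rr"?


Input string: 'iapge gy lo rr'
Operation: remove all spaces
Words: 'iapge', 'gy', 'lo', 'rr'
Join without spaces: iapgegylorr


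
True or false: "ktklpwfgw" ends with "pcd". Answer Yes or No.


Input string: 'ktklpwfgw'
Suffix to check: 'pcd'
Last 3 characters of input: 'fgw'
Match: False
Result: No


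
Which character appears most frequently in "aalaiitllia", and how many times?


Input: 'aalaiitllia'
Operation: tally each character
Counts: 'a':4, 'i':3, 'l':3, 't':1
Maximum: 'a' appears 4 times


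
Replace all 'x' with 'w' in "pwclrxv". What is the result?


Input string: 'pwclrxv'
Operation: replace 'x' with 'w'
Positions of 'x': 5
After replacement: pwclrwv


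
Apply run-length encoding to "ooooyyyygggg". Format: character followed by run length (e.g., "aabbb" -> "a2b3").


Input: 'ooooyyyygggg'
Operation: identify consecutive runs
Runs: 'oooo' -> o4, 'yyyy' -> y4, 'gggg' -> g4
Encoded: o4y4g4


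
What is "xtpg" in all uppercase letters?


Input string: 'xtpg'
Operation: convert each letter to uppercase
Mapping: 'x'->'X', 't'->'T', 'p'->'P', 'g'->'G'
Result: XTPG


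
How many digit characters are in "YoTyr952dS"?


Input string: 'YoTyr952dS'
Operation: count digit characters (0-9)
Scan: 'Y', 'o', 'T', 'y', 'r', '9'(digit), '5'(digit), '2'(digit), 'd', 'S'
Digits found: 3
Result: 3


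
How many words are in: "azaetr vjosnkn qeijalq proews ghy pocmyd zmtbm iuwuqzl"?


Input string: 'azaetr vjosnkn qeijalq proews ghy pocmyd zmtbm iuwuqzl'
Operation: split by spaces
Words found: 'azaetr', 'vjosnkn', 'qeijalq', 'proews', 'ghy', 'pocmyd', 'zmtbm', 'iuwuqzl'
Word count: 8


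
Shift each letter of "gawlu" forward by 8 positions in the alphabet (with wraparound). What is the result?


Input: 'gawlu', shift = 8
Operation: for each letter, (position + 8) mod 26
Mapping: 'g'(6+8=14)->'o', 'a'(0+8=8)->'i', 'w'(22+8=30, 30 mod 26=4)->'e', 'l'(11+8=19)->'t', 'u'(20+8=28, 28 mod 26=2)->'c'
Result: oietc


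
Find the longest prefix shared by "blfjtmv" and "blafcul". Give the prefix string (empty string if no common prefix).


String 1: 'blfjtmv'
String 2: 'blafcul'
Compare position by position:
pos 0: 'b' vs 'b' match
pos 1: 'l' vs 'l' match
pos 2: 'f' vs 'a' differ -> stop
Longest common prefix: "bl" (length 2)


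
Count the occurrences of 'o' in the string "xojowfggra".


Input string: 'xojowfggra'
Target character: 'o'
Scan each position: s[1]='o', s[3]='o'
Matches found at indices: 1, 3
Total: 2


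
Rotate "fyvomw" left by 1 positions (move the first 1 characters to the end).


Input: 'fyvomw', shift = 1
Operation: split at index 1 and swap parts
Front part s[0:1] = 'f'
Back part s[1:] = 'yvomw'
Rotated = back + front = 'yvomw' + 'f'
Result: yvomwf


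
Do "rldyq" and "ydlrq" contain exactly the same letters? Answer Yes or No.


String 1: 'rldyq' -> sorted: 'dlqry'
String 2: 'ydlrq' -> sorted: 'dlqry'
Compare sorted forms: 'dlqry' == 'dlqry'
Anagram: Yes


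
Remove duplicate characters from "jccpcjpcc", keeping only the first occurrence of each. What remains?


Input: 'jccpcjpcc'
Operation: keep first occurrence of each character
Scan: s[0]='j' new -> keep; s[1]='c' new -> keep; s[2]='c' seen -> skip; s[3]='p' new -> keep; s[4]='c' seen -> skip; s[5]='j' seen -> skip; s[6]='p' seen -> skip; s[7]='c' seen -> skip; s[8]='c' seen -> skip
Result: jcp


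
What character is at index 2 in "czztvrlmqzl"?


Input string: 'czztvrlmqzl'
Operation: get character at index 2
Index mapping: s[0]='c', s[1]='z', s[2]='z'
Result: 'z'


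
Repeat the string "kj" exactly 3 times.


Input string: 'kj'
Operation: repeat 3 times
Concatenation: 'kj' + 'kj' + 'kj'
Result: kjkjkj


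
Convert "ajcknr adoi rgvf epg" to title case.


Input string: 'ajcknr adoi rgvf epg'
Operation: capitalize first letter of each word
Word transformations: 'ajcknr'->'Ajcknr', 'adoi'->'Adoi', 'rgvf'->'Rgvf', 'epg'->'Epg'
Result: Ajcknr Adoi Rgvf Epg


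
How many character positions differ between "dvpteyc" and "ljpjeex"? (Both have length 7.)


String 1: 'dvpteyc'
String 2: 'ljpjeex'
Compare each position: pos 0: 'd'!='l', pos 1: 'v'!='j', pos 2: 'p'=='p', pos 3: 't'!='j', pos 4: 'e'=='e', pos 5: 'y'!='e', pos 6: 'c'!='x'
Differing positions: 5
Hamming distance: 5


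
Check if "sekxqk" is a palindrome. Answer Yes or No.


Input string: 'sekxqk'
Reversed: 'kqxkes'
Compare pairs: s[0]='s' vs s[5]='k' (mismatch), s[1]='e' vs s[4]='q' (mismatch), s[2]='k' vs s[3]='x' (mismatch)
Palindrome: No


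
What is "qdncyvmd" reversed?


Input string: 'qdncyvmd'
Operation: reverse character order
Original order: 'q' -> 'd' -> 'n' -> 'c' -> 'y' -> 'v' -> 'm' -> 'd'
Reversed order: 'd' -> 'm' -> 'v' -> 'y' -> 'c' -> 'n' -> 'd' -> 'q'
Result: dmvycndq


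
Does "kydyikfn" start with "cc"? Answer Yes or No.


Input string: 'kydyikfn'
Prefix to check: 'cc'
First 2 characters of input: 'ky'
Match: False
Result: No


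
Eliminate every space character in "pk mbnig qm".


Input string: 'pk mbnig qm'
Operation: remove all spaces
Words: 'pk', 'mbnig', 'qm'
Join without spaces: pkmbnigqm


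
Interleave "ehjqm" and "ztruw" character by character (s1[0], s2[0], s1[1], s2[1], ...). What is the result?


String 1: 'ehjqm'
String 2: 'ztruw'
Operation: alternate characters
Pairs: 'e'+'z', 'h'+'t', 'j'+'r', 'q'+'u', 'm'+'w'
Result: ezhtjrqumw


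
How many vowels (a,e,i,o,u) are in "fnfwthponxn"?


Input string: 'fnfwthponxn'
Operation: count vowels (a, e, i, o, u)
Scan: s[0]='f', s[1]='n', s[2]='f', s[3]='w', s[4]='t', s[5]='h', s[6]='p', s[7]='o' (vowel), s[8]='n', s[9]='x', s[10]='n'
Vowels found: 1
Result: 1


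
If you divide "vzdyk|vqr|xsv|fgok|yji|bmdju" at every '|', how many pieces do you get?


Input string: 'vzdyk|vqr|xsv|fgok|yji|bmdju'
Delimiter: '|'
Split result: 'vzdyk', 'vqr', 'xsv', 'fgok', 'yji', 'bmdju'
Number of parts: 6


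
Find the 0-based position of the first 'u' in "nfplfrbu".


Input string: 'nfplfrbu'
Target: 'u'
Scanning left to right: s[0]='n', s[1]='f', s[2]='p', s[3]='l', s[4]='f', s[5]='r', s[6]='b', s[7]='u'
First match at index: 7


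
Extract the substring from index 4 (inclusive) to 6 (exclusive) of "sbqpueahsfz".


Input string: 'sbqpueahsfz'
Operation: slice [4:6]
Extract characters: s[4]='u', s[5]='e'
Result: ue


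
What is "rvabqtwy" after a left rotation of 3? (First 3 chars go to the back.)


Input: 'rvabqtwy', shift = 3
Operation: split at index 3 and swap parts
Front part s[0:3] = 'rva'
Back part s[3:] = 'bqtwy'
Rotated = back + front = 'bqtwy' + 'rva'
Result: bqtwyrva


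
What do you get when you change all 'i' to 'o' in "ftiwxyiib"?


Input string: 'ftiwxyiib'
Operation: replace 'i' with 'o'
Positions of 'i': 2, 6, 7
After replacement: ftowxyoob


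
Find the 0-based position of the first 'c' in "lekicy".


Input string: 'lekicy'
Target: 'c'
Scanning left to right: s[0]='l', s[1]='e', s[2]='k', s[3]='i', s[4]='c'
First match at index: 4


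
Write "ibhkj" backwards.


Input string: 'ibhkj'
Operation: reverse character order
Original order: 'i' -> 'b' -> 'h' -> 'k' -> 'j'
Reversed order: 'j' -> 'k' -> 'h' -> 'b' -> 'i'
Result: jkhbi


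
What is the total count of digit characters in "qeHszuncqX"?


Input string: 'qeHszuncqX'
Operation: count digit characters (0-9)
Scan: 'q', 'e', 'H', 's', 'z', 'u', 'n', 'c', 'q', 'X'
Digits found: 0
Result: 0


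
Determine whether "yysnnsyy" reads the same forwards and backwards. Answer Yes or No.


Input string: 'yysnnsyy'
Reversed: 'yysnnsyy'
Compare pairs: s[0]='y' vs s[7]='y' (match), s[1]='y' vs s[6]='y' (match), s[2]='s' vs s[5]='s' (match), s[3]='n' vs s[4]='n' (match)
Palindrome: Yes


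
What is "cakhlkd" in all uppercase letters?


Input string: 'cakhlkd'
Operation: convert each letter to uppercase
Mapping: 'c'->'C', 'a'->'A', 'k'->'K', 'h'->'H', 'l'->'L', 'k'->'K', 'd'->'D'
Result: CAKHLKD


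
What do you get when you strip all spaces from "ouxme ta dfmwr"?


Input string: 'ouxme ta dfmwr'
Operation: remove all spaces
Words: 'ouxme', 'ta', 'dfmwr'
Join without spaces: ouxmetadfmwr


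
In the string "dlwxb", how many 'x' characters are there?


Input string: 'dlwxb'
Target character: 'x'
Scan each position: s[3]='x'
Matches found at indices: 3
Total: 1


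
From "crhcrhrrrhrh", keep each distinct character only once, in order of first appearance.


Input: 'crhcrhrrrhrh'
Operation: keep first occurrence of each character
Scan: s[0]='c' new -> keep; s[1]='r' new -> keep; s[2]='h' new -> keep; s[3]='c' seen -> skip; s[4]='r' seen -> skip; s[5]='h' seen -> skip; s[6]='r' seen -> skip; s[7]='r' seen -> skip; s[8]='r' seen -> skip; s[9]='h' seen -> skip; s[10]='r' seen -> skip; s[11]='h' seen -> skip
Result: crh


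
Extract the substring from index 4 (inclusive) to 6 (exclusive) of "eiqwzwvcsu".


Input string: 'eiqwzwvcsu'
Operation: slice [4:6]
Extract characters: s[4]='z', s[5]='w'
Result: zw


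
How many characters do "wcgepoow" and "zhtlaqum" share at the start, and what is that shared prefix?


String 1: 'wcgepoow'
String 2: 'zhtlaqum'
Compare position by position:
pos 0: 'w' vs 'z' differ -> stop
Longest common prefix: "" (length 0)


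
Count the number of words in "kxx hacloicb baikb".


Input string: 'kxx hacloicb baikb'
Operation: split by spaces
Words found: 'kxx', 'hacloicb', 'baikb'
Word count: 3


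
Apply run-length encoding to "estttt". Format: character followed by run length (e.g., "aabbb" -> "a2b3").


Input: 'estttt'
Operation: identify consecutive runs
Runs: 'e' -> e1, 's' -> s1, 'tttt' -> t4
Encoded: e1s1t4


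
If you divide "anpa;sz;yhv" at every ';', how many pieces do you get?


Input string: 'anpa;sz;yhv'
Delimiter: ';'
Split result: 'anpa', 'sz', 'yhv'
Number of parts: 3


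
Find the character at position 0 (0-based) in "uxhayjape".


Input string: 'uxhayjape'
Operation: get character at index 0
Index mapping: s[0]='u'
Result: 'u'


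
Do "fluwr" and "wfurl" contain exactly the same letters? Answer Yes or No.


String 1: 'fluwr' -> sorted: 'flruw'
String 2: 'wfurl' -> sorted: 'flruw'
Compare sorted forms: 'flruw' == 'flruw'
Anagram: Yes


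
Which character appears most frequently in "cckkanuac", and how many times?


Input: 'cckkanuac'
Operation: tally each character
Counts: 'a':2, 'c':3, 'k':2, 'n':1, 'u':1
Maximum: 'c' appears 3 times


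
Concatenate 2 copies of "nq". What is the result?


Input string: 'nq'
Operation: repeat 2 times
Concatenation: 'nq' + 'nq'
Result: nqnq


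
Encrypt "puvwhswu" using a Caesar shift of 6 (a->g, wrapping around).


Input: 'puvwhswu', shift = 6
Operation: for each letter, (position + 6) mod 26
Mapping: 'p'(15+6=21)->'v', 'u'(20+6=26, 26 mod 26=0)->'a', 'v'(21+6=27, 27 mod 26=1)->'b', 'w'(22+6=28, 28 mod 26=2)->'c', 'h'(7+6=13)->'n', 's'(18+6=24)->'y', 'w'(22+6=28, 28 mod 26=2)->'c', 'u'(20+6=26, 26 mod 26=0)->'a'
Result: vabcnyca


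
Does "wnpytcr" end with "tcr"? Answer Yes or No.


Input string: 'wnpytcr'
Suffix to check: 'tcr'
Last 3 characters of input: 'tcr'
Match: True
Result: Yes


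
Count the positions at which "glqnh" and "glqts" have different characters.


String 1: 'glqnh'
String 2: 'glqts'
Compare each position: pos 0: 'g'=='g', pos 1: 'l'=='l', pos 2: 'q'=='q', pos 3: 'n'!='t', pos 4: 'h'!='s'
Differing positions: 2
Hamming distance: 2


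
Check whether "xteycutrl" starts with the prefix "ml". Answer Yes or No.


Input string: 'xteycutrl'
Prefix to check: 'ml'
First 2 characters of input: 'xt'
Match: False
Result: No


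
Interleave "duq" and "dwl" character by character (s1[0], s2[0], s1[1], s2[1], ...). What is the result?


String 1: 'duq'
String 2: 'dwl'
Operation: alternate characters
Pairs: 'd'+'d', 'u'+'w', 'q'+'l'
Result: dduwql


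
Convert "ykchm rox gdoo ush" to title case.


Input string: 'ykchm rox gdoo ush'
Operation: capitalize first letter of each word
Word transformations: 'ykchm'->'Ykchm', 'rox'->'Rox', 'gdoo'->'Gdoo', 'ush'->'Ush'
Result: Ykchm Rox Gdoo Ush


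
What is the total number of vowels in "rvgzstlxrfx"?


Input string: 'rvgzstlxrfx'
Operation: count vowels (a, e, i, o, u)
Scan: s[0]='r', s[1]='v', s[2]='g', s[3]='z', s[4]='s', s[5]='t', s[6]='l', s[7]='x', s[8]='r', s[9]='f', s[10]='x'
Vowels found: 0
Result: 0


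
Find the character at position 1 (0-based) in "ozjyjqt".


Input string: 'ozjyjqt'
Operation: get character at index 1
Index mapping: s[0]='o', s[1]='z'
Result: 'z'


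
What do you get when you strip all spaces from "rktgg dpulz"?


Input string: 'rktgg dpulz'
Operation: remove all spaces
Words: 'rktgg', 'dpulz'
Join without spaces: rktggdpulz


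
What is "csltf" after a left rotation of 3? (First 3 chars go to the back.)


Input: 'csltf', shift = 3
Operation: split at index 3 and swap parts
Front part s[0:3] = 'csl'
Back part s[3:] = 'tf'
Rotated = back + front = 'tf' + 'csl'
Result: tfcsl


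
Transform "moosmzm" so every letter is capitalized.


Input string: 'moosmzm'
Operation: convert each letter to uppercase
Mapping: 'm'->'M', 'o'->'O', 'o'->'O', 's'->'S', 'm'->'M', 'z'->'Z', 'm'->'M'
Result: MOOSMZM


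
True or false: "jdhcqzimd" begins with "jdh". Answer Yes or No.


Input string: 'jdhcqzimd'
Prefix to check: 'jdh'
First 3 characters of input: 'jdh'
Match: True
Result: Yes


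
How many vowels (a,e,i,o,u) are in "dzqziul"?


Input string: 'dzqziul'
Operation: count vowels (a, e, i, o, u)
Scan: s[0]='d', s[1]='z', s[2]='q', s[3]='z', s[4]='i' (vowel), s[5]='u' (vowel), s[6]='l'
Vowels found: 2
Result: 2


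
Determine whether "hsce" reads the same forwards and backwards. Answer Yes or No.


Input string: 'hsce'
Reversed: 'ecsh'
Compare pairs: s[0]='h' vs s[3]='e' (mismatch), s[1]='s' vs s[2]='c' (mismatch)
Palindrome: No


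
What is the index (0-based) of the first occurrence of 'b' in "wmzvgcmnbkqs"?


Input string: 'wmzvgcmnbkqs'
Target: 'b'
Scanning left to right: s[0]='w', s[1]='m', s[2]='z', s[3]='v', s[4]='g', s[5]='c', s[6]='m', s[7]='n', s[8]='b'
First match at index: 8


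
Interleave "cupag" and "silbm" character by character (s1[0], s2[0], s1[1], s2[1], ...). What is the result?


String 1: 'cupag'
String 2: 'silbm'
Operation: alternate characters
Pairs: 'c'+'s', 'u'+'i', 'p'+'l', 'a'+'b', 'g'+'m'
Result: csuiplabgm


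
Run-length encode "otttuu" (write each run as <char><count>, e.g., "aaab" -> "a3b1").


Input: 'otttuu'
Operation: identify consecutive runs
Runs: 'o' -> o1, 'ttt' -> t3, 'uu' -> u2
Encoded: o1t3u2


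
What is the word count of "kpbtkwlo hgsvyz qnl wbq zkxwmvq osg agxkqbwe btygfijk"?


Input string: 'kpbtkwlo hgsvyz qnl wbq zkxwmvq osg agxkqbwe btygfijk'
Operation: split by spaces
Words found: 'kpbtkwlo', 'hgsvyz', 'qnl', 'wbq', 'zkxwmvq', 'osg', 'agxkqbwe', 'btygfijk'
Word count: 8


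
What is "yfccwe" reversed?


Input string: 'yfccwe'
Operation: reverse character order
Original order: 'y' -> 'f' -> 'c' -> 'c' -> 'w' -> 'e'
Reversed order: 'e' -> 'w' -> 'c' -> 'c' -> 'f' -> 'y'
Result: ewccfy


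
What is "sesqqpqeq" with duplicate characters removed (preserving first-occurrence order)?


Input: 'sesqqpqeq'
Operation: keep first occurrence of each character
Scan: s[0]='s' new -> keep; s[1]='e' new -> keep; s[2]='s' seen -> skip; s[3]='q' new -> keep; s[4]='q' seen -> skip; s[5]='p' new -> keep; s[6]='q' seen -> skip; s[7]='e' seen -> skip; s[8]='q' seen -> skip
Result: seqp


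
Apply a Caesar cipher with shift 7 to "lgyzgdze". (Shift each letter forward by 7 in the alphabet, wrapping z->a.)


Input: 'lgyzgdze', shift = 7
Operation: for each letter, (position + 7) mod 26
Mapping: 'l'(11+7=18)->'s', 'g'(6+7=13)->'n', 'y'(24+7=31, 31 mod 26=5)->'f', 'z'(25+7=32, 32 mod 26=6)->'g', 'g'(6+7=13)->'n', 'd'(3+7=10)->'k', 'z'(25+7=32, 32 mod 26=6)->'g', 'e'(4+7=11)->'l'
Result: snfgnkgl


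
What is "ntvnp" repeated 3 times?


Input string: 'ntvnp'
Operation: repeat 3 times
Concatenation: 'ntvnp' + 'ntvnp' + 'ntvnp'
Result: ntvnpntvnpntvnp


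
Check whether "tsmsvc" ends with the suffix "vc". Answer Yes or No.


Input string: 'tsmsvc'
Suffix to check: 'vc'
Last 2 characters of input: 'vc'
Match: True
Result: Yes


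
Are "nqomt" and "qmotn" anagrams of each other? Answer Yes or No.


String 1: 'nqomt' -> sorted: 'mnoqt'
String 2: 'qmotn' -> sorted: 'mnoqt'
Compare sorted forms: 'mnoqt' == 'mnoqt'
Anagram: Yes


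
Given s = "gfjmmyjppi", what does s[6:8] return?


Input string: 'gfjmmyjppi'
Operation: slice [6:8]
Extract characters: s[6]='j', s[7]='p'
Result: jp


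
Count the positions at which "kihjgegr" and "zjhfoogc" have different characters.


String 1: 'kihjgegr'
String 2: 'zjhfoogc'
Compare each position: pos 0: 'k'!='z', pos 1: 'i'!='j', pos 2: 'h'=='h', pos 3: 'j'!='f', pos 4: 'g'!='o', pos 5: 'e'!='o', pos 6: 'g'=='g', pos 7: 'r'!='c'
Differing positions: 6
Hamming distance: 6


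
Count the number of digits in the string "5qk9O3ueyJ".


Input string: '5qk9O3ueyJ'
Operation: count digit characters (0-9)
Scan: '5'(digit), 'q', 'k', '9'(digit), 'O', '3'(digit), 'u', 'e', 'y', 'J'
Digits found: 3
Result: 3


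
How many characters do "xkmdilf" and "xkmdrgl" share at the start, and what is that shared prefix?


String 1: 'xkmdilf'
String 2: 'xkmdrgl'
Compare position by position:
pos 0: 'x' vs 'x' match
pos 1: 'k' vs 'k' match
pos 2: 'm' vs 'm' match
pos 3: 'd' vs 'd' match
pos 4: 'i' vs 'r' differ -> stop
Longest common prefix: "xkmd" (length 4)


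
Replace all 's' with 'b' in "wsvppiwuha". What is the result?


Input string: 'wsvppiwuha'
Operation: replace 's' with 'b'
Positions of 's': 1
After replacement: wbvppiwuha


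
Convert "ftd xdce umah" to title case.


Input string: 'ftd xdce umah'
Operation: capitalize first letter of each word
Word transformations: 'ftd'->'Ftd', 'xdce'->'Xdce', 'umah'->'Umah'
Result: Ftd Xdce Umah


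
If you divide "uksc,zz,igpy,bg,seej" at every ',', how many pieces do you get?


Input string: 'uksc,zz,igpy,bg,seej'
Delimiter: ','
Split result: 'uksc', 'zz', 'igpy', 'bg', 'seej'
Number of parts: 5


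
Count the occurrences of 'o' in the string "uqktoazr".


Input string: 'uqktoazr'
Target character: 'o'
Scan each position: s[4]='o'
Matches found at indices: 4
Total: 1


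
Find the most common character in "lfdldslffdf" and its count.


Input: 'lfdldslffdf'
Operation: tally each character
Counts: 'd':3, 'f':4, 'l':3, 's':1
Maximum: 'f' appears 4 times


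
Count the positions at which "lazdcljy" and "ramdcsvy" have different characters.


String 1: 'lazdcljy'
String 2: 'ramdcsvy'
Compare each position: pos 0: 'l'!='r', pos 1: 'a'=='a', pos 2: 'z'!='m', pos 3: 'd'=='d', pos 4: 'c'=='c', pos 5: 'l'!='s', pos 6: 'j'!='v', pos 7: 'y'=='y'
Differing positions: 4
Hamming distance: 4


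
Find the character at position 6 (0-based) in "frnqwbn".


Input string: 'frnqwbn'
Operation: get character at index 6
Index mapping: s[0]='f', s[1]='r', s[2]='n', s[3]='q', s[4]='w', s[5]='b', s[6]='n'
Result: 'n'


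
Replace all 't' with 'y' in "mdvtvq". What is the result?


Input string: 'mdvtvq'
Operation: replace 't' with 'y'
Positions of 't': 3
After replacement: mdvyvq


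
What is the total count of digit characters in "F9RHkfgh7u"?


Input string: 'F9RHkfgh7u'
Operation: count digit characters (0-9)
Scan: 'F', '9'(digit), 'R', 'H', 'k', 'f', 'g', 'h', '7'(digit), 'u'
Digits found: 2
Result: 2


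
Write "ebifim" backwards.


Input string: 'ebifim'
Operation: reverse character order
Original order: 'e' -> 'b' -> 'i' -> 'f' -> 'i' -> 'm'
Reversed order: 'm' -> 'i' -> 'f' -> 'i' -> 'b' -> 'e'
Result: mifibe


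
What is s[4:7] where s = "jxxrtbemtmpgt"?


Input string: 'jxxrtbemtmpgt'
Operation: slice [4:7]
Extract characters: s[4]='t', s[5]='b', s[6]='e'
Result: tbe


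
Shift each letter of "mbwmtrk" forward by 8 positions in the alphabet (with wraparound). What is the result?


Input: 'mbwmtrk', shift = 8
Operation: for each letter, (position + 8) mod 26
Mapping: 'm'(12+8=20)->'u', 'b'(1+8=9)->'j', 'w'(22+8=30, 30 mod 26=4)->'e', 'm'(12+8=20)->'u', 't'(19+8=27, 27 mod 26=1)->'b', 'r'(17+8=25)->'z', 'k'(10+8=18)->'s'
Result: ujeubzs


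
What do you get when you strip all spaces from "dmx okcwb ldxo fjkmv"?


Input string: 'dmx okcwb ldxo fjkmv'
Operation: remove all spaces
Words: 'dmx', 'okcwb', 'ldxo', 'fjkmv'
Join without spaces: dmxokcwbldxofjkmv


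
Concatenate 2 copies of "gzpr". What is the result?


Input string: 'gzpr'
Operation: repeat 2 times
Concatenation: 'gzpr' + 'gzpr'
Result: gzprgzpr


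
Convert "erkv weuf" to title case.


Input string: 'erkv weuf'
Operation: capitalize first letter of each word
Word transformations: 'erkv'->'Erkv', 'weuf'->'Weuf'
Result: Erkv Weuf


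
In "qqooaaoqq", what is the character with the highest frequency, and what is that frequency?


Input: 'qqooaaoqq'
Operation: tally each character
Counts: 'a':2, 'o':3, 'q':4
Maximum: 'q' appears 4 times


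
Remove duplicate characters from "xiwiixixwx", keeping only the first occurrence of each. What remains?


Input: 'xiwiixixwx'
Operation: keep first occurrence of each character
Scan: s[0]='x' new -> keep; s[1]='i' new -> keep; s[2]='w' new -> keep; s[3]='i' seen -> skip; s[4]='i' seen -> skip; s[5]='x' seen -> skip; s[6]='i' seen -> skip; s[7]='x' seen -> skip; s[8]='w' seen -> skip; s[9]='x' seen -> skip
Result: xiw


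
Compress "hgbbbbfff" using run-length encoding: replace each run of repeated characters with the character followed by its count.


Input: 'hgbbbbfff'
Operation: identify consecutive runs
Runs: 'h' -> h1, 'g' -> g1, 'bbbb' -> b4, 'fff' -> f3
Encoded: h1g1b4f3


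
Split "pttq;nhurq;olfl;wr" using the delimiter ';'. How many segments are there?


Input string: 'pttq;nhurq;olfl;wr'
Delimiter: ';'
Split result: 'pttq', 'nhurq', 'olfl', 'wr'
Number of parts: 4


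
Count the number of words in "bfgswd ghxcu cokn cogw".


Input string: 'bfgswd ghxcu cokn cogw'
Operation: split by spaces
Words found: 'bfgswd', 'ghxcu', 'cokn', 'cogw'
Word count: 4


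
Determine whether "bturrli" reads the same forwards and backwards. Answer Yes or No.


Input string: 'bturrli'
Reversed: 'ilrrutb'
Compare pairs: s[0]='b' vs s[6]='i' (mismatch), s[1]='t' vs s[5]='l' (mismatch), s[2]='u' vs s[4]='r' (mismatch)
Palindrome: No


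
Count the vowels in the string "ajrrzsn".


Input string: 'ajrrzsn'
Operation: count vowels (a, e, i, o, u)
Scan: s[0]='a' (vowel), s[1]='j', s[2]='r', s[3]='r', s[4]='z', s[5]='s', s[6]='n'
Vowels found: 1
Result: 1


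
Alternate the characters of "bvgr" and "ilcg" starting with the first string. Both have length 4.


String 1: 'bvgr'
String 2: 'ilcg'
Operation: alternate characters
Pairs: 'b'+'i', 'v'+'l', 'g'+'c', 'r'+'g'
Result: bivlgcrg


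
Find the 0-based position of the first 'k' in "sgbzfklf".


Input string: 'sgbzfklf'
Target: 'k'
Scanning left to right: s[0]='s', s[1]='g', s[2]='b', s[3]='z', s[4]='f', s[5]='k'
First match at index: 5


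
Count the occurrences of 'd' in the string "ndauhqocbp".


Input string: 'ndauhqocbp'
Target character: 'd'
Scan each position: s[1]='d'
Matches found at indices: 1
Total: 1


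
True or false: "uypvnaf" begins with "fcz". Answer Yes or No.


Input string: 'uypvnaf'
Prefix to check: 'fcz'
First 3 characters of input: 'uyp'
Match: False
Result: No


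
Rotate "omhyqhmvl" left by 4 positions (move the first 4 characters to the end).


Input: 'omhyqhmvl', shift = 4
Operation: split at index 4 and swap parts
Front part s[0:4] = 'omhy'
Back part s[4:] = 'qhmvl'
Rotated = back + front = 'qhmvl' + 'omhy'
Result: qhmvlomhy


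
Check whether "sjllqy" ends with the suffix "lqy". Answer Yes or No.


Input string: 'sjllqy'
Suffix to check: 'lqy'
Last 3 characters of input: 'lqy'
Match: True
Result: Yes


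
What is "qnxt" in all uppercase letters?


Input string: 'qnxt'
Operation: convert each letter to uppercase
Mapping: 'q'->'Q', 'n'->'N', 'x'->'X', 't'->'T'
Result: QNXT


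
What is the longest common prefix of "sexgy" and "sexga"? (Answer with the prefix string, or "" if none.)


String 1: 'sexgy'
String 2: 'sexga'
Compare position by position:
pos 0: 's' vs 's' match
pos 1: 'e' vs 'e' match
pos 2: 'x' vs 'x' match
pos 3: 'g' vs 'g' match
pos 4: 'y' vs 'a' differ -> stop
Longest common prefix: "sexg" (length 4)


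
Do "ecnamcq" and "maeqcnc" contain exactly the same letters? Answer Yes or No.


String 1: 'ecnamcq' -> sorted: 'accemnq'
String 2: 'maeqcnc' -> sorted: 'accemnq'
Compare sorted forms: 'accemnq' == 'accemnq'
Anagram: Yes


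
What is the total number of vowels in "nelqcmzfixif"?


Input string: 'nelqcmzfixif'
Operation: count vowels (a, e, i, o, u)
Scan: s[0]='n', s[1]='e' (vowel), s[2]='l', s[3]='q', s[4]='c', s[5]='m', s[6]='z', s[7]='f', s[8]='i' (vowel), s[9]='x', s[10]='i' (vowel), s[11]='f'
Vowels found: 3
Result: 3


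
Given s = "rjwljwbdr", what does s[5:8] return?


Input string: 'rjwljwbdr'
Operation: slice [5:8]
Extract characters: s[5]='w', s[6]='b', s[7]='d'
Result: wbd


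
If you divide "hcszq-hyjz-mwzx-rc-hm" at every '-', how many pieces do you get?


Input string: 'hcszq-hyjz-mwzx-rc-hm'
Delimiter: '-'
Split result: 'hcszq', 'hyjz', 'mwzx', 'rc', 'hm'
Number of parts: 5


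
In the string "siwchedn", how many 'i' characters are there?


Input string: 'siwchedn'
Target character: 'i'
Scan each position: s[1]='i'
Matches found at indices: 1
Total: 1


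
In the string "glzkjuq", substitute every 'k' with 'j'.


Input string: 'glzkjuq'
Operation: replace 'k' with 'j'
Positions of 'k': 3
After replacement: glzjjuq


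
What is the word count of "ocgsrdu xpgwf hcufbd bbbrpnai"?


Input string: 'ocgsrdu xpgwf hcufbd bbbrpnai'
Operation: split by spaces
Words found: 'ocgsrdu', 'xpgwf', 'hcufbd', 'bbbrpnai'
Word count: 4


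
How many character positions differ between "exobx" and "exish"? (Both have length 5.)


String 1: 'exobx'
String 2: 'exish'
Compare each position: pos 0: 'e'=='e', pos 1: 'x'=='x', pos 2: 'o'!='i', pos 3: 'b'!='s', pos 4: 'x'!='h'
Differing positions: 3
Hamming distance: 3


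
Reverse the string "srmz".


Input string: 'srmz'
Operation: reverse character order
Original order: 's' -> 'r' -> 'm' -> 'z'
Reversed order: 'z' -> 'm' -> 'r' -> 's'
Result: zmrs


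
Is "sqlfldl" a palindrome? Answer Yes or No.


Input string: 'sqlfldl'
Reversed: 'ldlflqs'
Compare pairs: s[0]='s' vs s[6]='l' (mismatch), s[1]='q' vs s[5]='d' (mismatch), s[2]='l' vs s[4]='l' (match)
Palindrome: No


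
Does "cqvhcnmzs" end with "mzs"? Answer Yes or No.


Input string: 'cqvhcnmzs'
Suffix to check: 'mzs'
Last 3 characters of input: 'mzs'
Match: True
Result: Yes


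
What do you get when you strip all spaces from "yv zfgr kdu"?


Input string: 'yv zfgr kdu'
Operation: remove all spaces
Words: 'yv', 'zfgr', 'kdu'
Join without spaces: yvzfgrkdu


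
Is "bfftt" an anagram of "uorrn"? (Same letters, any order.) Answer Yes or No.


String 1: 'uorrn' -> sorted: 'norru'
String 2: 'bfftt' -> sorted: 'bfftt'
Compare sorted forms: 'norru' != 'bfftt'
Anagram: No


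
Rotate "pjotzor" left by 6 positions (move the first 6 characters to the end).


Input: 'pjotzor', shift = 6
Operation: split at index 6 and swap parts
Front part s[0:6] = 'pjotzo'
Back part s[6:] = 'r'
Rotated = back + front = 'r' + 'pjotzo'
Result: rpjotzo


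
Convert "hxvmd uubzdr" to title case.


Input string: 'hxvmd uubzdr'
Operation: capitalize first letter of each word
Word transformations: 'hxvmd'->'Hxvmd', 'uubzdr'->'Uubzdr'
Result: Hxvmd Uubzdr


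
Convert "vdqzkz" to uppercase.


Input string: 'vdqzkz'
Operation: convert each letter to uppercase
Mapping: 'v'->'V', 'd'->'D', 'q'->'Q', 'z'->'Z', 'k'->'K', 'z'->'Z'
Result: VDQZKZ


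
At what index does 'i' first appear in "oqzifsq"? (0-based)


Input string: 'oqzifsq'
Target: 'i'
Scanning left to right: s[0]='o', s[1]='q', s[2]='z', s[3]='i'
First match at index: 3


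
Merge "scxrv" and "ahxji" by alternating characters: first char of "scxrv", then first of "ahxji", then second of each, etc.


String 1: 'scxrv'
String 2: 'ahxji'
Operation: alternate characters
Pairs: 's'+'a', 'c'+'h', 'x'+'x', 'r'+'j', 'v'+'i'
Result: sachxxrjvi


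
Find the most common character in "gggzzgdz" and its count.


Input: 'gggzzgdz'
Operation: tally each character
Counts: 'd':1, 'g':4, 'z':3
Maximum: 'g' appears 4 times


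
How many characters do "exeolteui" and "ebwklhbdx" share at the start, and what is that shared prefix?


String 1: 'exeolteui'
String 2: 'ebwklhbdx'
Compare position by position:
pos 0: 'e' vs 'e' match
pos 1: 'x' vs 'b' differ -> stop
Longest common prefix: "e" (length 1)


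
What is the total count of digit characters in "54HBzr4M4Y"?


Input string: '54HBzr4M4Y'
Operation: count digit characters (0-9)
Scan: '5'(digit), '4'(digit), 'H', 'B', 'z', 'r', '4'(digit), 'M', '4'(digit), 'Y'
Digits found: 4
Result: 4


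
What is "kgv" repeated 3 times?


Input string: 'kgv'
Operation: repeat 3 times
Concatenation: 'kgv' + 'kgv' + 'kgv'
Result: kgvkgvkgv


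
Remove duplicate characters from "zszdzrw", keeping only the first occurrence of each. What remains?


Input: 'zszdzrw'
Operation: keep first occurrence of each character
Scan: s[0]='z' new -> keep; s[1]='s' new -> keep; s[2]='z' seen -> skip; s[3]='d' new -> keep; s[4]='z' seen -> skip; s[5]='r' new -> keep; s[6]='w' new -> keep
Result: zsdrw


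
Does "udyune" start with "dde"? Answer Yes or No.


Input string: 'udyune'
Prefix to check: 'dde'
First 3 characters of input: 'udy'
Match: False
Result: No


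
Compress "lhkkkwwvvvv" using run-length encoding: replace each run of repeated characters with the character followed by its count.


Input: 'lhkkkwwvvvv'
Operation: identify consecutive runs
Runs: 'l' -> l1, 'h' -> h1, 'kkk' -> k3, 'ww' -> w2, 'vvvv' -> v4
Encoded: l1h1k3w2v4


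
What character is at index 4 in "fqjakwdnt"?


Input string: 'fqjakwdnt'
Operation: get character at index 4
Index mapping: s[0]='f', s[1]='q', s[2]='j', s[3]='a', s[4]='k'
Result: 'k'


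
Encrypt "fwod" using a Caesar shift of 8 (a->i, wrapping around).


Input: 'fwod', shift = 8
Operation: for each letter, (position + 8) mod 26
Mapping: 'f'(5+8=13)->'n', 'w'(22+8=30, 30 mod 26=4)->'e', 'o'(14+8=22)->'w', 'd'(3+8=11)->'l'
Result: newl


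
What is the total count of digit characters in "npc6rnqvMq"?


Input string: 'npc6rnqvMq'
Operation: count digit characters (0-9)
Scan: 'n', 'p', 'c', '6'(digit), 'r', 'n', 'q', 'v', 'M', 'q'
Digits found: 1
Result: 1


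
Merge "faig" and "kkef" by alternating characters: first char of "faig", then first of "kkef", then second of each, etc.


String 1: 'faig'
String 2: 'kkef'
Operation: alternate characters
Pairs: 'f'+'k', 'a'+'k', 'i'+'e', 'g'+'f'
Result: fkakiegf


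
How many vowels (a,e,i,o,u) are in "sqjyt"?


Input string: 'sqjyt'
Operation: count vowels (a, e, i, o, u)
Scan: s[0]='s', s[1]='q', s[2]='j', s[3]='y', s[4]='t'
Vowels found: 0
Result: 0


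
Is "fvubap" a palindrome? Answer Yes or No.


Input string: 'fvubap'
Reversed: 'pabuvf'
Compare pairs: s[0]='f' vs s[5]='p' (mismatch), s[1]='v' vs s[4]='a' (mismatch), s[2]='u' vs s[3]='b' (mismatch)
Palindrome: No


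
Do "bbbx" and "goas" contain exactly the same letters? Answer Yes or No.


String 1: 'bbbx' -> sorted: 'bbbx'
String 2: 'goas' -> sorted: 'agos'
Compare sorted forms: 'bbbx' != 'agos'
Anagram: No


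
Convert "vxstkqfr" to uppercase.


Input string: 'vxstkqfr'
Operation: convert each letter to uppercase
Mapping: 'v'->'V', 'x'->'X', 's'->'S', 't'->'T', 'k'->'K', 'q'->'Q', 'f'->'F', 'r'->'R'
Result: VXSTKQFR


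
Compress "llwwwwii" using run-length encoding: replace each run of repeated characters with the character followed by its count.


Input: 'llwwwwii'
Operation: identify consecutive runs
Runs: 'll' -> l2, 'wwww' -> w4, 'ii' -> i2
Encoded: l2w4i2


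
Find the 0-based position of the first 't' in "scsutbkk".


Input string: 'scsutbkk'
Target: 't'
Scanning left to right: s[0]='s', s[1]='c', s[2]='s', s[3]='u', s[4]='t'
First match at index: 4


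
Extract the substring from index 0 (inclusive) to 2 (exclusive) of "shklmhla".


Input string: 'shklmhla'
Operation: slice [0:2]
Extract characters: s[0]='s', s[1]='h'
Result: sh


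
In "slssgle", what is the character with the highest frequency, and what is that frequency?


Input: 'slssgle'
Operation: tally each character
Counts: 'e':1, 'g':1, 'l':2, 's':3
Maximum: 's' appears 3 times


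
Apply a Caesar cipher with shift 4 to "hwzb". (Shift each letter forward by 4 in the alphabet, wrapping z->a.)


Input: 'hwzb', shift = 4
Operation: for each letter, (position + 4) mod 26
Mapping: 'h'(7+4=11)->'l', 'w'(22+4=26, 26 mod 26=0)->'a', 'z'(25+4=29, 29 mod 26=3)->'d', 'b'(1+4=5)->'f'
Result: ladf


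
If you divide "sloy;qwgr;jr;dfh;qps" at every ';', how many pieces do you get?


Input string: 'sloy;qwgr;jr;dfh;qps'
Delimiter: ';'
Split result: 'sloy', 'qwgr', 'jr', 'dfh', 'qps'
Number of parts: 5


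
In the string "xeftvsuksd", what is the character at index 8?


Input string: 'xeftvsuksd'
Operation: get character at index 8
Index mapping: s[0]='x', s[1]='e', s[2]='f', s[3]='t', s[4]='v', s[5]='s', s[6]='u', s[7]='k', s[8]='s'
Result: 's'


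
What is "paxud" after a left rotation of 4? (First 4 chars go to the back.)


Input: 'paxud', shift = 4
Operation: split at index 4 and swap parts
Front part s[0:4] = 'paxu'
Back part s[4:] = 'd'
Rotated = back + front = 'd' + 'paxu'
Result: dpaxu


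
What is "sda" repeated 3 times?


Input string: 'sda'
Operation: repeat 3 times
Concatenation: 'sda' + 'sda' + 'sda'
Result: sdasdasda


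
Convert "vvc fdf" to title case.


Input string: 'vvc fdf'
Operation: capitalize first letter of each word
Word transformations: 'vvc'->'Vvc', 'fdf'->'Fdf'
Result: Vvc Fdf


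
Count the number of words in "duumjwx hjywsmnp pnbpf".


Input string: 'duumjwx hjywsmnp pnbpf'
Operation: split by spaces
Words found: 'duumjwx', 'hjywsmnp', 'pnbpf'
Word count: 3


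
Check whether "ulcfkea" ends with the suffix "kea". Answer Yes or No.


Input string: 'ulcfkea'
Suffix to check: 'kea'
Last 3 characters of input: 'kea'
Match: True
Result: Yes


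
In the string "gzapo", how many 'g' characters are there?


Input string: 'gzapo'
Target character: 'g'
Scan each position: s[0]='g'
Matches found at indices: 0
Total: 1


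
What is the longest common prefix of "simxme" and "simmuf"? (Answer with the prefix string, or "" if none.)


String 1: 'simxme'
String 2: 'simmuf'
Compare position by position:
pos 0: 's' vs 's' match
pos 1: 'i' vs 'i' match
pos 2: 'm' vs 'm' match
pos 3: 'x' vs 'm' differ -> stop
Longest common prefix: "sim" (length 3)


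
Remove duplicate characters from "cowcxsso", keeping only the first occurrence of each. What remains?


Input: 'cowcxsso'
Operation: keep first occurrence of each character
Scan: s[0]='c' new -> keep; s[1]='o' new -> keep; s[2]='w' new -> keep; s[3]='c' seen -> skip; s[4]='x' new -> keep; s[5]='s' new -> keep; s[6]='s' seen -> skip; s[7]='o' seen -> skip
Result: cowxs


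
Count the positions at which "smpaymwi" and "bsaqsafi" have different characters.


String 1: 'smpaymwi'
String 2: 'bsaqsafi'
Compare each position: pos 0: 's'!='b', pos 1: 'm'!='s', pos 2: 'p'!='a', pos 3: 'a'!='q', pos 4: 'y'!='s', pos 5: 'm'!='a', pos 6: 'w'!='f', pos 7: 'i'=='i'
Differing positions: 7
Hamming distance: 7


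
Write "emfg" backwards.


Input string: 'emfg'
Operation: reverse character order
Original order: 'e' -> 'm' -> 'f' -> 'g'
Reversed order: 'g' -> 'f' -> 'm' -> 'e'
Result: gfme


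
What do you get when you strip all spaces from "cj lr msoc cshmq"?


Input string: 'cj lr msoc cshmq'
Operation: remove all spaces
Words: 'cj', 'lr', 'msoc', 'cshmq'
Join without spaces: cjlrmsoccshmq


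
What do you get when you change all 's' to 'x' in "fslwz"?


Input string: 'fslwz'
Operation: replace 's' with 'x'
Positions of 's': 1
After replacement: fxlwz


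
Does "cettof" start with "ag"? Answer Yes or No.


Input string: 'cettof'
Prefix to check: 'ag'
First 2 characters of input: 'ce'
Match: False
Result: No


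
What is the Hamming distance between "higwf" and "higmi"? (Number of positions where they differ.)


String 1: 'higwf'
String 2: 'higmi'
Compare each position: pos 0: 'h'=='h', pos 1: 'i'=='i', pos 2: 'g'=='g', pos 3: 'w'!='m', pos 4: 'f'!='i'
Differing positions: 2
Hamming distance: 2


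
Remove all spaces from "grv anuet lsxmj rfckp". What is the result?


Input string: 'grv anuet lsxmj rfckp'
Operation: remove all spaces
Words: 'grv', 'anuet', 'lsxmj', 'rfckp'
Join without spaces: grvanuetlsxmjrfckp


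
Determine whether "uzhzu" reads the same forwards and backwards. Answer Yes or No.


Input string: 'uzhzu'
Reversed: 'uzhzu'
Compare pairs: s[0]='u' vs s[4]='u' (match), s[1]='z' vs s[3]='z' (match)
Palindrome: Yes


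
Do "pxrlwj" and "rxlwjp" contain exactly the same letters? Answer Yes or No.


String 1: 'pxrlwj' -> sorted: 'jlprwx'
String 2: 'rxlwjp' -> sorted: 'jlprwx'
Compare sorted forms: 'jlprwx' == 'jlprwx'
Anagram: Yes


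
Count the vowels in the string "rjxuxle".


Input string: 'rjxuxle'
Operation: count vowels (a, e, i, o, u)
Scan: s[0]='r', s[1]='j', s[2]='x', s[3]='u' (vowel), s[4]='x', s[5]='l', s[6]='e' (vowel)
Vowels found: 2
Result: 2


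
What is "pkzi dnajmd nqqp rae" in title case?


Input string: 'pkzi dnajmd nqqp rae'
Operation: capitalize first letter of each word
Word transformations: 'pkzi'->'Pkzi', 'dnajmd'->'Dnajmd', 'nqqp'->'Nqqp', 'rae'->'Rae'
Result: Pkzi Dnajmd Nqqp Rae


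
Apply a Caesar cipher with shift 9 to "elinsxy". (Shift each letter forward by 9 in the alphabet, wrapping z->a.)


Input: 'elinsxy', shift = 9
Operation: for each letter, (position + 9) mod 26
Mapping: 'e'(4+9=13)->'n', 'l'(11+9=20)->'u', 'i'(8+9=17)->'r', 'n'(13+9=22)->'w', 's'(18+9=27, 27 mod 26=1)->'b', 'x'(23+9=32, 32 mod 26=6)->'g', 'y'(24+9=33, 33 mod 26=7)->'h'
Result: nurwbgh


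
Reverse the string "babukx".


Input string: 'babukx'
Operation: reverse character order
Original order: 'b' -> 'a' -> 'b' -> 'u' -> 'k' -> 'x'
Reversed order: 'x' -> 'k' -> 'u' -> 'b' -> 'a' -> 'b'
Result: xkubab


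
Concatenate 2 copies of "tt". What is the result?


Input string: 'tt'
Operation: repeat 2 times
Concatenation: 'tt' + 'tt'
Result: tttt


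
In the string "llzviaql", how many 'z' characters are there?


Input string: 'llzviaql'
Target character: 'z'
Scan each position: s[2]='z'
Matches found at indices: 2
Total: 1


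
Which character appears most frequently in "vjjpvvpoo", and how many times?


Input: 'vjjpvvpoo'
Operation: tally each character
Counts: 'j':2, 'o':2, 'p':2, 'v':3
Maximum: 'v' appears 3 times
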